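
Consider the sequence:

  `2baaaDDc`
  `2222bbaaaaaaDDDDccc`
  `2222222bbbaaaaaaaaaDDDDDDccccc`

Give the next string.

Term n consists of 3n-2 2's, followed by n b's, followed by 3n a's, followed by 2n D's, followed by 2n-1 c's (n = 1, 2, …).
For the next term, n = 4, so the run lengths are 10, 4, 12, 8, 7.

2222222222bbbbaaaaaaaaaaaaDDDDDDDDccccccc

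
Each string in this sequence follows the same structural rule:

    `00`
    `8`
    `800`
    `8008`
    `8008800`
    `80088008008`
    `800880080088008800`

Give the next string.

80088008008800880080088008008

This is a Fibonacci-style word recurrence s(k) = s(k−1)·s(k−2): e.g. 8·00 = 800.
So term 8 is 800880080088008800·80088008008.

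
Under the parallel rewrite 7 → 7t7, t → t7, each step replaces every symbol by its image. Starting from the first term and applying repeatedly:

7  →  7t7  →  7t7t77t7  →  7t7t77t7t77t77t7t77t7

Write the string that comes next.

Replace each of the 21 characters of 7t7t77t7t77t77t7t77t7 in place — 7t7 t7 7t7 t7 7t7 7t7 t7 7t7 t7 7t7 7t7 t7 7t7 7t7 t7 7t7 t7 7t7 7t7 t7 7t7 — and concatenate.

7t7t77t7t77t77t7t77t7t77t77t7t77t77t7t77t7t77t77t7t77t7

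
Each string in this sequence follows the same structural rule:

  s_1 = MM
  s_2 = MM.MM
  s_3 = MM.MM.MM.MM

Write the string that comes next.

MM.MM.MM.MM.MM.MM.MM.MM

s(k+1) = s(k)·.·s(k) — each term doubles the last with '.' between the halves.
So the next term is two copies of MM.MM.MM.MM with '.' between the halves.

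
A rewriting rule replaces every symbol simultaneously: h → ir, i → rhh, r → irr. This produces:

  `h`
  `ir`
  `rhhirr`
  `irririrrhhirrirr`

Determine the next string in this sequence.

Applying the rule to each of the 16 symbols of irririrrhhirrirr gives the pieces rhh irr irr rhh irr rhh irr irr ir ir rhh irr irr rhh irr irr, which concatenate to the answer.

rhhirrirrrhhirrrhhirrirririrrhhirrirrrhhirrirr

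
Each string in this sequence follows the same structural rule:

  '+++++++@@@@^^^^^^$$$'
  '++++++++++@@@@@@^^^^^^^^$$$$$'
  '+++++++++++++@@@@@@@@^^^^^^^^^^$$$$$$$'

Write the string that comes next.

++++++++++++++++@@@@@@@@@@^^^^^^^^^^^^$$$$$$$$$

Reading off run lengths: + runs 7, 10, 13; @ runs 4, 6, 8; ^ runs 6, 8, 10; $ runs 3, 5, 7 — each is linear in n, where the shown terms are n = 2, 3, 4.
Setting n = 5 gives 16, 10, 12, 9 characters in each block.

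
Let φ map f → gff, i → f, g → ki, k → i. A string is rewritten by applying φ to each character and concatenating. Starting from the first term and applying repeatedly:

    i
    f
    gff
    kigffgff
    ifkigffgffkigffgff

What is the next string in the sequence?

fgffifkigffgffkigffgffifkigffgffkigffgff

Applying the rule to each of the 18 symbols of ifkigffgffkigffgff gives the pieces f gff i f ki gff gff ki gff gff i f ki gff gff ki gff gff, which concatenate to the answer.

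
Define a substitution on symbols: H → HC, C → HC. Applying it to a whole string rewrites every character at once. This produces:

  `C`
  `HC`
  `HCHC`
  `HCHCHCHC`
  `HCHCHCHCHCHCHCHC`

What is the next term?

HCHCHCHCHCHCHCHCHCHCHCHCHCHCHCHC

Applying the rule to each of the 16 symbols of HCHCHCHCHCHCHCHC gives the pieces HC HC HC HC HC HC HC HC HC HC HC HC HC HC HC HC, which concatenate to the answer.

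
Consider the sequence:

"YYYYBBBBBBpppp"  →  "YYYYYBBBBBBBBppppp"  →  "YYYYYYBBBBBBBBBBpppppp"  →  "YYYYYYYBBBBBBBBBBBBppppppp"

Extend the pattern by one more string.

Each string has the form Y^{n+1} B^{2n} p^{n+1}, where the shown terms are n = 3, 4, 5, 6.
Setting n = 7 gives 8, 14, 8 characters in each block.

YYYYYYYYBBBBBBBBBBBBBBpppppppp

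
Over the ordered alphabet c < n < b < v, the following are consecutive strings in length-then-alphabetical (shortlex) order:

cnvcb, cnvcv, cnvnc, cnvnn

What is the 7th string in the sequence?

Stepping forward 3 times from cnvnn: cnvnn → cnvnb → cnvnv, then the target.

cnvbc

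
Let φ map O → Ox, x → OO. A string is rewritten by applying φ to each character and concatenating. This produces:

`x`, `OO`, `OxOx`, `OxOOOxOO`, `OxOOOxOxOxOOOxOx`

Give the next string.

Applying the rule to each of the 16 symbols of OxOOOxOxOxOOOxOx gives the pieces Ox OO Ox Ox Ox OO Ox OO Ox OO Ox Ox Ox OO Ox OO, which concatenate to the answer.

OxOOOxOxOxOOOxOOOxOOOxOxOxOOOxOO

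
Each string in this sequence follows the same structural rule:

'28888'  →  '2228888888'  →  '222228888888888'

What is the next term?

Reading off run lengths: 2 runs 1, 3, 5; 8 runs 4, 7, 10 — each is linear in n (n = 1, 2, …).
For the next term, n = 4, so the run lengths are 7, 13.

22222228888888888888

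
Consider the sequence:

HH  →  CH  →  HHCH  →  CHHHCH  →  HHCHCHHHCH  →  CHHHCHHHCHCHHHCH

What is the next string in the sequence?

HHCHCHHHCHCHHHCHHHCHCHHHCH

Each term (from the third on) is the two preceding terms concatenated in order: term 3 = HH·CH = HHCH.
The next term joins HHCHCHHHCH and CHHHCHHHCHCHHHCH.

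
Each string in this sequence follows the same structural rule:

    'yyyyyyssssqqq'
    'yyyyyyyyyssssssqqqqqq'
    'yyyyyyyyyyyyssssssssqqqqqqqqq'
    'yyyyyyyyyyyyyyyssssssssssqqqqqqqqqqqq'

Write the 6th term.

yyyyyyyyyyyyyyyyyyyyyssssssssssssssqqqqqqqqqqqqqqqqqq

The n-th term is 3n+3 y's then 2n+2 s's then 3n q's (n = 1, 2, …).
At n = 6 the blocks have lengths 21, 14, 18.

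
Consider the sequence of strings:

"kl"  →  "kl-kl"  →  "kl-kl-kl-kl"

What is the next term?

s(k+1) = s(k)·-·s(k) — each term doubles the last with '-' between the halves.
Doubling kl-kl-kl-kl with '-' between the halves:

kl-kl-kl-kl-kl-kl-kl-kl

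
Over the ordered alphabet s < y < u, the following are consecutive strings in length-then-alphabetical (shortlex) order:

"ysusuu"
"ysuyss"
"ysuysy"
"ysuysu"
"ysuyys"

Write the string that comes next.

ysuyyy

The successor of ysuyys increments the rightmost position that isn't already u and resets every position after it to s.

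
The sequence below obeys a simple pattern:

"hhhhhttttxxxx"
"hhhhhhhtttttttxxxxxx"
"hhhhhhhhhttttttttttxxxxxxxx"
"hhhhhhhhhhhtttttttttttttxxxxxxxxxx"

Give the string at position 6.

hhhhhhhhhhhhhhhtttttttttttttttttttxxxxxxxxxxxxxx

Term n consists of 2n+1 h's, followed by 3n-2 t's, followed by 2n x's, where the shown terms are n = 2, 3, 4, 5.
For term 6, n = 7, so the run lengths are 15, 19, 14.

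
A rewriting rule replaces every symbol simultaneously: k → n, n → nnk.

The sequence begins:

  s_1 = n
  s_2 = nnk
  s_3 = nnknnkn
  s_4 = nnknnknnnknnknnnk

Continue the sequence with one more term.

Rewriting the 17 symbols of nnknnknnnknnknnnk one by one yields nnk nnk n nnk nnk n nnk nnk nnk n nnk nnk n nnk nnk nnk n; concatenated:

nnknnknnnknnknnnknnknnknnnknnknnnknnknnkn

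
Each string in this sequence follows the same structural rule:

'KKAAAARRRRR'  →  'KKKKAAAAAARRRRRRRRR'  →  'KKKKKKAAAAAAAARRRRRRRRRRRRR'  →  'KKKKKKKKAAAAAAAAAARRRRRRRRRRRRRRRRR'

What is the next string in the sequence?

KKKKKKKKKKAAAAAAAAAAAARRRRRRRRRRRRRRRRRRRRR

Term n consists of 2n K's, followed by 2n+2 A's, followed by 4n+1 R's (n = 1, 2, …).
Setting n = 5 gives 10, 12, 21 characters in each block.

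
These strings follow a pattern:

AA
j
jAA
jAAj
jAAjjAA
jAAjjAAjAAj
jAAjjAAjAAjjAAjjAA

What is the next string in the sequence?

Each term (from the third on) is the previous term followed by the one before it: term 3 = j·AA = jAA.
Continuing: jAAjjAAjAAjjAAjjAA · jAAjjAAjAAj gives term 8.

jAAjjAAjAAjjAAjjAAjAAjjAAjAAj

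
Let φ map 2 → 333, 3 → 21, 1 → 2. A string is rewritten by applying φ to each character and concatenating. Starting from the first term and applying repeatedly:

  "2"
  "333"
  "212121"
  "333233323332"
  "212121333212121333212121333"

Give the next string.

Rewriting the 27 symbols of 212121333212121333212121333 one by one yields 333 2 333 2 333 2 21 21 21 333 2 333 2 333 2 21 21 21 333 2 333 2 333 2 21 21 21; concatenated:

333233323332212121333233323332212121333233323332212121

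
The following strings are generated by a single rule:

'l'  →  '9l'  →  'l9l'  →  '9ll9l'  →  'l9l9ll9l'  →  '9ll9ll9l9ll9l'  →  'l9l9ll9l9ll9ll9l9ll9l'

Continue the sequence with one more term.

9ll9ll9l9ll9ll9l9ll9l9ll9ll9l9ll9l

This is a Fibonacci-style word recurrence s(k) = s(k−2)·s(k−1): e.g. l·9l = l9l.
So term 8 is 9ll9ll9l9ll9l·l9l9ll9l9ll9ll9l9ll9l.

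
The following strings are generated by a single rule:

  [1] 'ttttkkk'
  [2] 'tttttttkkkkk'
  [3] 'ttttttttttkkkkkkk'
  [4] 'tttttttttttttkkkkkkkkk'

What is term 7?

ttttttttttttttttttttttkkkkkkkkkkkkkkk

Each string has the form t^{3n+1} k^{2n+1} (n = 1, 2, …).
For term 7, n = 7, so the run lengths are 22, 15.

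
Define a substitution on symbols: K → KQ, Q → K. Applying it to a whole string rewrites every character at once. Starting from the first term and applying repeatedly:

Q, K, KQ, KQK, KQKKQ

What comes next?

KQKKQKQK

Expanding KQKKQ: K→KQ, Q→K, K→KQ, K→KQ, Q→K. Concatenated: KQ K KQ KQ K.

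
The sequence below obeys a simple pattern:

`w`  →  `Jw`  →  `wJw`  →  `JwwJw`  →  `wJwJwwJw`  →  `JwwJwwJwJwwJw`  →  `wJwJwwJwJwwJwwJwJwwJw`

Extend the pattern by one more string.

From term 3 onward, concatenate the second-to-last term with the last: w·Jw = wJw, Jw·wJw = JwwJw, …
Continuing: JwwJwwJwJwwJw · wJwJwwJwJwwJwwJwJwwJw gives term 8.

JwwJwwJwJwwJwwJwJwwJwJwwJwwJwJwwJw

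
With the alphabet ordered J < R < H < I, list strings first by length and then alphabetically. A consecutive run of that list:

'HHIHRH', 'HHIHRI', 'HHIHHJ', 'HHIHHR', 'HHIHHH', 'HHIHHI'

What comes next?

HHIHIJ

Treat HHIHHI as a base-4 numeral over the given alphabet and add one, carrying through any trailing I's.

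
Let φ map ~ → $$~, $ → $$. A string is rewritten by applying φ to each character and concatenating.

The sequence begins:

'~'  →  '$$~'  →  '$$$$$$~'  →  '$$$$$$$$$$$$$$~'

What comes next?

$$$$$$$$$$$$$$$$$$$$$$$$$$$$$$~

φ($$$$$$$$$$$$$$~) expands symbol-by-symbol to $$ $$ $$ $$ $$ $$ $$ $$ $$ $$ $$ $$ $$ $$ $$~; joining the 15 pieces gives the next term.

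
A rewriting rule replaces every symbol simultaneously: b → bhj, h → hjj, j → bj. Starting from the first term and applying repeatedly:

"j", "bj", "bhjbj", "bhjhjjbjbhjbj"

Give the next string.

Applying the rule to each of the 13 symbols of bhjhjjbjbhjbj gives the pieces bhj hjj bj hjj bj bj bhj bj bhj hjj bj bhj bj, which concatenate to the answer.

bhjhjjbjhjjbjbjbhjbjbhjhjjbjbhjbj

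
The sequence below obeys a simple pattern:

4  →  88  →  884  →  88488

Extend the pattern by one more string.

88488884

This is a Fibonacci-style word recurrence s(k) = s(k−1)·s(k−2): e.g. 88·4 = 884.
Continuing: 88488 · 884 gives term 5.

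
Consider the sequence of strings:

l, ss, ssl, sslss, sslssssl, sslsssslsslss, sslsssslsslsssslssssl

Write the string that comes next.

sslsssslsslsssslsssslsslsssslsslss

Each term (from the third on) is the previous term followed by the one before it: term 3 = ss·l = ssl.
So term 8 is sslsssslsslsssslssssl·sslsssslsslss.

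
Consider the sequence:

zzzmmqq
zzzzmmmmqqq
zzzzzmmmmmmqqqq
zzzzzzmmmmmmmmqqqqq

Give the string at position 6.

zzzzzzzzmmmmmmmmmmmmqqqqqqq

The n-th term is n+2 z's then 2n m's then n+1 q's (n = 1, 2, …).
For term 6, n = 6, so the run lengths are 8, 12, 7.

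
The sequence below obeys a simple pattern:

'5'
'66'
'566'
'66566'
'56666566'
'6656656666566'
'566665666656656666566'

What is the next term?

6656656666566566665666656656666566

This is a Fibonacci-style word recurrence s(k) = s(k−2)·s(k−1): e.g. 5·66 = 566.
Continuing: 6656656666566 · 566665666656656666566 gives term 8.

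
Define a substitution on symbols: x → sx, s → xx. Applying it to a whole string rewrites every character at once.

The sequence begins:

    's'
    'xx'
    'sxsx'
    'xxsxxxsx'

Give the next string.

sxsxxxsxsxsxxxsx

Rewriting each symbol of xxsxxxsx: x→sx, x→sx, s→xx, x→sx, x→sx, x→sx, s→xx, x→sx, which concatenates to sx sx xx sx sx sx xx sx.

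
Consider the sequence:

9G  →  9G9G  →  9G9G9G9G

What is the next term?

s(k+1) = s(k)·s(k) — each term doubles the last.
So the next term is two copies of 9G9G9G9G.

9G9G9G9G9G9G9G9G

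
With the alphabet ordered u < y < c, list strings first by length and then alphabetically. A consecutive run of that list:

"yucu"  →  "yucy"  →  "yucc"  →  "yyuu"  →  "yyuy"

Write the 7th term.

Advancing 2 positions from yyuy through yyuy → yyuc reaches term 7.

yyyu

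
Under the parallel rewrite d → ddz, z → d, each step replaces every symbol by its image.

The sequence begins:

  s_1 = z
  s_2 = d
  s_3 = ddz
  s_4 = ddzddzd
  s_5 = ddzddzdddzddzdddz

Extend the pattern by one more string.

φ(ddzddzdddzddzdddz) expands symbol-by-symbol to ddz ddz d ddz ddz d ddz ddz ddz d ddz ddz d ddz ddz ddz d; joining the 17 pieces gives the next term.

ddzddzdddzddzdddzddzddzdddzddzdddzddzddzd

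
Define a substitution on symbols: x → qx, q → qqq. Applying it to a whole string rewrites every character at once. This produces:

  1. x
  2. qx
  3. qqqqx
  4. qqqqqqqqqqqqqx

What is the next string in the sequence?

Replace each of the 14 characters of qqqqqqqqqqqqqx in place — qqq qqq qqq qqq qqq qqq qqq qqq qqq qqq qqq qqq qqq qx — and concatenate.

qqqqqqqqqqqqqqqqqqqqqqqqqqqqqqqqqqqqqqqqx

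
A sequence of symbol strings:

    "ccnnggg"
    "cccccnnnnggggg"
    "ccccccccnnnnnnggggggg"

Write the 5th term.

Reading off run lengths: c runs 2, 5, 8; n runs 2, 4, 6; g runs 3, 5, 7 — each is linear in n (n = 1, 2, …).
For term 5, n = 5, so the run lengths are 14, 10, 11.

ccccccccccccccnnnnnnnnnnggggggggggg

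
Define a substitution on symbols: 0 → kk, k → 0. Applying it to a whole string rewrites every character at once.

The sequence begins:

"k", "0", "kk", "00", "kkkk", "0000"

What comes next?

kkkkkkkk

Apply φ to 0000 symbol by symbol: 0→kk, 0→kk, 0→kk, 0→kk; joined: kk kk kk kk.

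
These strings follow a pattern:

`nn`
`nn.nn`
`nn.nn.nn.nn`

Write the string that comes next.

nn.nn.nn.nn.nn.nn.nn.nn

Each string is two copies of the previous one joined by '.'.
So the next term is two copies of nn.nn.nn.nn with '.' between the halves.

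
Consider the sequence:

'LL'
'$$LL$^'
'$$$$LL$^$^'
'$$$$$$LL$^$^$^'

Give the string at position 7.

$$$$$$$$$$$$LL$^$^$^$^$^$^

Every step adds $$ to the front and $^ to the end of the previous string.
From $$$$$$LL$^$^$^, 3 further steps: $$$$$$LL$^$^$^ → $$$$$$$$LL$^$^$^$^ → $$$$$$$$$$LL$^$^$^$^$^ → (answer).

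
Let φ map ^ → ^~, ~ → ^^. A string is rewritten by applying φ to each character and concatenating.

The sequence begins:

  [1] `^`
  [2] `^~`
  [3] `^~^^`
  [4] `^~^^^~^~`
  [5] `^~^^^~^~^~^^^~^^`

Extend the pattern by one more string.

Replace each of the 16 characters of ^~^^^~^~^~^^^~^^ in place — ^~ ^^ ^~ ^~ ^~ ^^ ^~ ^^ ^~ ^^ ^~ ^~ ^~ ^^ ^~ ^~ — and concatenate.

^~^^^~^~^~^^^~^^^~^^^~^~^~^^^~^~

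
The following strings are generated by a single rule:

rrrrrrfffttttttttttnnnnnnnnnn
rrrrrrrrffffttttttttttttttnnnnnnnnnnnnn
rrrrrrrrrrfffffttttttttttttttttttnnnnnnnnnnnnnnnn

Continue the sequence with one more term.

Term n consists of 2n r's, followed by n f's, followed by 4n-2 t's, followed by 3n+1 n's, where the shown terms are n = 3, 4, 5.
Setting n = 6 gives 12, 6, 22, 19 characters in each block.

rrrrrrrrrrrrffffffttttttttttttttttttttttnnnnnnnnnnnnnnnnnnn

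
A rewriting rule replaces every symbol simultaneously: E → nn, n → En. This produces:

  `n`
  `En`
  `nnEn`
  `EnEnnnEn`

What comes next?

nnEnnnEnEnEnnnEn

Rewriting each symbol of EnEnnnEn: E→nn, n→En, E→nn, n→En, n→En, n→En, E→nn, n→En, which concatenates to nn En nn En En En nn En.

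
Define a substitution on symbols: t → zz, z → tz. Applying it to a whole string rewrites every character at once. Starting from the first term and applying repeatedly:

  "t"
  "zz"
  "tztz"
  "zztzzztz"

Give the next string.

tztzzztztztzzztz

Apply φ to zztzzztz symbol by symbol: z→tz, z→tz, t→zz, z→tz, z→tz, z→tz, t→zz, z→tz; joined: tz tz zz tz tz tz zz tz.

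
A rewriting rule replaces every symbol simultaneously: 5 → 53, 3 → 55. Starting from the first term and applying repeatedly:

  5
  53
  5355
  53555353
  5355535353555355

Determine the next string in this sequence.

53555353535553555355535353555353

Replace each of the 16 characters of 5355535353555355 in place — 53 55 53 53 53 55 53 55 53 55 53 53 53 55 53 53 — and concatenate.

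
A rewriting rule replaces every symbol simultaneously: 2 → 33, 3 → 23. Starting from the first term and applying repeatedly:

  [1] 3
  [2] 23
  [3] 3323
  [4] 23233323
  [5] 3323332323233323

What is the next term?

Applying the rule to each of the 16 symbols of 3323332323233323 gives the pieces 23 23 33 23 23 23 33 23 33 23 33 23 23 23 33 23, which concatenate to the answer.

23233323232333233323332323233323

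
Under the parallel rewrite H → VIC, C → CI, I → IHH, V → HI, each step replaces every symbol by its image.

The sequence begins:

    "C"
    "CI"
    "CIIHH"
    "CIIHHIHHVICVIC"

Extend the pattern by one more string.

Applying the rule to each of the 14 symbols of CIIHHIHHVICVIC gives the pieces CI IHH IHH VIC VIC IHH VIC VIC HI IHH CI HI IHH CI, which concatenate to the answer.

CIIHHIHHVICVICIHHVICVICHIIHHCIHIIHHCI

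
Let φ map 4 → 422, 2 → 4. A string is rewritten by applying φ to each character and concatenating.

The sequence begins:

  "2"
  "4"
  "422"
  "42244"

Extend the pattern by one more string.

42244422422

Rewriting each symbol of 42244: 4→422, 2→4, 2→4, 4→422, 4→422, which concatenates to 422 4 4 422 422.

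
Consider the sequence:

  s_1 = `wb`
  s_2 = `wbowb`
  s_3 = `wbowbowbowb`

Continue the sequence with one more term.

Every step duplicates the string with 'o' between the halves.
Doubling wbowbowbowb with 'o' between the halves:

wbowbowbowbowbowbowbowb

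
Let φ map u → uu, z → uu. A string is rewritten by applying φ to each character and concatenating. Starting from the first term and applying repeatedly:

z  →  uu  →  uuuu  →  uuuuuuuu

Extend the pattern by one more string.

uuuuuuuuuuuuuuuu

Expanding uuuuuuuu: u→uu, u→uu, u→uu, u→uu, u→uu, u→uu, u→uu, u→uu. Concatenated: uu uu uu uu uu uu uu uu.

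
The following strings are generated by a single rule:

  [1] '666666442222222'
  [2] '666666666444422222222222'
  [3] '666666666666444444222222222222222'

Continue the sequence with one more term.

Each string has the form 6^{3n} 4^{2n-2} 2^{4n-1}, where the shown terms are n = 2, 3, 4.
At n = 5 the blocks have lengths 15, 8, 19.

666666666666666444444442222222222222222222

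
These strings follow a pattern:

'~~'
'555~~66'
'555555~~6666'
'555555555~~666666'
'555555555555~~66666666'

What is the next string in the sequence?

s(k+1) = 555·s(k)·66, so each term gains 555 as a prefix and 66 as a suffix.
Applying this once more to 555555555555~~66666666:

555555555555555~~6666666666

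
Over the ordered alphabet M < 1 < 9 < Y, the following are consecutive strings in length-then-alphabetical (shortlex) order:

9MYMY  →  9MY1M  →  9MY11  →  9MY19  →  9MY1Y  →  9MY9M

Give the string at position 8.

Advancing 2 positions from 9MY9M through 9MY9M → 9MY91 reaches term 8.

9MY99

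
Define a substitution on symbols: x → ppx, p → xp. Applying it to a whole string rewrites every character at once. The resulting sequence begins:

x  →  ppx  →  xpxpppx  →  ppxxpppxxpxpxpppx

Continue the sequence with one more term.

φ(ppxxpppxxpxpxpppx) expands symbol-by-symbol to xp xp ppx ppx xp xp xp ppx ppx xp ppx xp ppx xp xp xp ppx; joining the 17 pieces gives the next term.

xpxpppxppxxpxpxpppxppxxpppxxpppxxpxpxpppx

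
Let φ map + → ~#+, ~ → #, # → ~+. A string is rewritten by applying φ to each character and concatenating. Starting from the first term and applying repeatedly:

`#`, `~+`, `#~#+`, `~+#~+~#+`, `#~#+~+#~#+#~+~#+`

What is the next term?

~+#~+~#+#~#+~+#~+~#+~+#~#+#~+~#+

Applying the rule to each of the 16 symbols of #~#+~+#~#+#~+~#+ gives the pieces ~+ # ~+ ~#+ # ~#+ ~+ # ~+ ~#+ ~+ # ~#+ # ~+ ~#+, which concatenate to the answer.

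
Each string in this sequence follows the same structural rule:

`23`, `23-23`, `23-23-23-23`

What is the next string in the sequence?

s(k+1) = s(k)·-·s(k) — each term doubles the last with '-' between the halves.
Doubling 23-23-23-23 with '-' between the halves:

23-23-23-23-23-23-23-23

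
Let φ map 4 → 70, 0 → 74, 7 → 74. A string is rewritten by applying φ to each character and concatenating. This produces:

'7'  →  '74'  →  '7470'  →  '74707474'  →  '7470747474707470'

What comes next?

74707474747074707470747474707474

φ(7470747474707470) expands symbol-by-symbol to 74 70 74 74 74 70 74 70 74 70 74 74 74 70 74 74; joining the 16 pieces gives the next term.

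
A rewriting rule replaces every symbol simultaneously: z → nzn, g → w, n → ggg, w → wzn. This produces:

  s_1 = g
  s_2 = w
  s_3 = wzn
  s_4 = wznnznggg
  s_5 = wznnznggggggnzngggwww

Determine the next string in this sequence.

wznnznggggggnzngggwwwwwwgggnzngggwwwwznwznwzn

Replace each of the 21 characters of wznnznggggggnzngggwww in place — wzn nzn ggg ggg nzn ggg w w w w w w ggg nzn ggg w w w wzn wzn wzn — and concatenate.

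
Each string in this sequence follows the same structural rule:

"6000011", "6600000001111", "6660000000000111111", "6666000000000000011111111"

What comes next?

Each string has the form 6^{n} 0^{3n+1} 1^{2n} (n = 1, 2, …).
At n = 5 the blocks have lengths 5, 16, 10.

6666600000000000000001111111111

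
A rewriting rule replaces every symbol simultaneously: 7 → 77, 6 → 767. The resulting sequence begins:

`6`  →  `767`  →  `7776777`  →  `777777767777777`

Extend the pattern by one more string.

7777777777777776777777777777777

Replace each of the 15 characters of 777777767777777 in place — 77 77 77 77 77 77 77 767 77 77 77 77 77 77 77 — and concatenate.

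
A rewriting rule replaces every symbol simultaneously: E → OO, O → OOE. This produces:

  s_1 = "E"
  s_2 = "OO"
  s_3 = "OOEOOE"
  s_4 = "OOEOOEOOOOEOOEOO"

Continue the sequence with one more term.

φ(OOEOOEOOOOEOOEOO) expands symbol-by-symbol to OOE OOE OO OOE OOE OO OOE OOE OOE OOE OO OOE OOE OO OOE OOE; joining the 16 pieces gives the next term.

OOEOOEOOOOEOOEOOOOEOOEOOEOOEOOOOEOOEOOOOEOOE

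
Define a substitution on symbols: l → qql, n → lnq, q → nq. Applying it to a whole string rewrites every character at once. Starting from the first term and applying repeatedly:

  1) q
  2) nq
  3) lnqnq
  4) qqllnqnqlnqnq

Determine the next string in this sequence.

Applying the rule to each of the 13 symbols of qqllnqnqlnqnq gives the pieces nq nq qql qql lnq nq lnq nq qql lnq nq lnq nq, which concatenate to the answer.

nqnqqqlqqllnqnqlnqnqqqllnqnqlnqnq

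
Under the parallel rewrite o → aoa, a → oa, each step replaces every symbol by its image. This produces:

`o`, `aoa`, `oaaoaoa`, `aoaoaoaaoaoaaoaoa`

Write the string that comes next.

oaaoaoaaoaoaaoaoaoaaoaoaaoaoaoaaoaoaaoaoa

φ(aoaoaoaaoaoaaoaoa) expands symbol-by-symbol to oa aoa oa aoa oa aoa oa oa aoa oa aoa oa oa aoa oa aoa oa; joining the 17 pieces gives the next term.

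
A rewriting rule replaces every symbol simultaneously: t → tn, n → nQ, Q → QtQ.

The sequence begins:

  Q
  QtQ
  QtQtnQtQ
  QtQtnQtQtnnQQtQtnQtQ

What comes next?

φ(QtQtnQtQtnnQQtQtnQtQ) expands symbol-by-symbol to QtQ tn QtQ tn nQ QtQ tn QtQ tn nQ nQ QtQ QtQ tn QtQ tn nQ QtQ tn QtQ; joining the 20 pieces gives the next term.

QtQtnQtQtnnQQtQtnQtQtnnQnQQtQQtQtnQtQtnnQQtQtnQtQ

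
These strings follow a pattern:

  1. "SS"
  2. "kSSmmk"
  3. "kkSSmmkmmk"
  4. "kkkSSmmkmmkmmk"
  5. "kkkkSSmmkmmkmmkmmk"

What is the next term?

kkkkkSSmmkmmkmmkmmkmmk

s(k+1) = k·s(k)·mmk, so each term gains k as a prefix and mmk as a suffix.
So the next term is k·kkkkSSmmkmmkmmkmmk·mmk.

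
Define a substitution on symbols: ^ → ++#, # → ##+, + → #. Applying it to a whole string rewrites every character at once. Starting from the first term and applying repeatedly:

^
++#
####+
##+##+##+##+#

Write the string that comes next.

Replace each of the 13 characters of ##+##+##+##+# in place — ##+ ##+ # ##+ ##+ # ##+ ##+ # ##+ ##+ # ##+ — and concatenate.

##+##+###+##+###+##+###+##+###+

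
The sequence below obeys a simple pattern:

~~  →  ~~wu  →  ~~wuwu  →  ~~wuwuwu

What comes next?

The strings grow by a fixed suffix wu each time.
One more step from ~~wuwuwu gives the answer.

~~wuwuwuwu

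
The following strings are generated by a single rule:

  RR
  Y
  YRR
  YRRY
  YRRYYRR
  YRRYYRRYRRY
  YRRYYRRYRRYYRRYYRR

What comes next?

YRRYYRRYRRYYRRYYRRYRRYYRRYRRY

From term 3 onward, concatenate the last term with the second-to-last: Y·RR = YRR, YRR·Y = YRRY, …
Continuing: YRRYYRRYRRYYRRYYRR · YRRYYRRYRRY gives term 8.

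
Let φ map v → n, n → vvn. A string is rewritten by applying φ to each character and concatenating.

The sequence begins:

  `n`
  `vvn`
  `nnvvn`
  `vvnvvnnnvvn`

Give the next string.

Expanding vvnvvnnnvvn: v→n, v→n, n→vvn, v→n, v→n, n→vvn, n→vvn, n→vvn, v→n, v→n, n→vvn. Concatenated: n n vvn n n vvn vvn vvn n n vvn.

nnvvnnnvvnvvnvvnnnvvn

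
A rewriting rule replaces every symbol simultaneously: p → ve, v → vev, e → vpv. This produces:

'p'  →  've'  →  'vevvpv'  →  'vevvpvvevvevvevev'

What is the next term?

Rewriting the 17 symbols of vevvpvvevvevvevev one by one yields vev vpv vev vev ve vev vev vpv vev vev vpv vev vev vpv vev vpv vev; concatenated:

vevvpvvevvevvevevvevvpvvevvevvpvvevvevvpvvevvpvvev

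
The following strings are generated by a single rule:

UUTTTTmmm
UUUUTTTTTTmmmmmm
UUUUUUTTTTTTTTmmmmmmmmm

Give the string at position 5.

Reading off run lengths: U runs 2, 4, 6; T runs 4, 6, 8; m runs 3, 6, 9 — each is linear in n (n = 1, 2, …).
At n = 5 the blocks have lengths 10, 12, 15.

UUUUUUUUUUTTTTTTTTTTTTmmmmmmmmmmmmmmm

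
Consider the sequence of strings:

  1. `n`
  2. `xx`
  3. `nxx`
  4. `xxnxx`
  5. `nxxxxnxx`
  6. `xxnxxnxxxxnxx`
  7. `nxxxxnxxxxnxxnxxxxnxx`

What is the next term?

This is a Fibonacci-style word recurrence s(k) = s(k−2)·s(k−1): e.g. n·xx = nxx.
So term 8 is xxnxxnxxxxnxx·nxxxxnxxxxnxxnxxxxnxx.

xxnxxnxxxxnxxnxxxxnxxxxnxxnxxxxnxx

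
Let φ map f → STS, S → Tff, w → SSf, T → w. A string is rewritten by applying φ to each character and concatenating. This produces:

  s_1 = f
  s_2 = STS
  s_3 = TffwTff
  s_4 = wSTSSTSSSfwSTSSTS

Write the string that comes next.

Replace each of the 17 characters of wSTSSTSSSfwSTSSTS in place — SSf Tff w Tff Tff w Tff Tff Tff STS SSf Tff w Tff Tff w Tff — and concatenate.

SSfTffwTffTffwTffTffTffSTSSSfTffwTffTffwTff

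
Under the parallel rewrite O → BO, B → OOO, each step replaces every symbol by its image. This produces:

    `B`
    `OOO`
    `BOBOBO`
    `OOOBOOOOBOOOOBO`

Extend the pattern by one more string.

BOBOBOOOOBOBOBOBOOOOBOBOBOBOOOOBO

φ(OOOBOOOOBOOOOBO) expands symbol-by-symbol to BO BO BO OOO BO BO BO BO OOO BO BO BO BO OOO BO; joining the 15 pieces gives the next term.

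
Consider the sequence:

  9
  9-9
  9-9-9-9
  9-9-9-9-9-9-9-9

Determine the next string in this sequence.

s(k+1) = s(k)·-·s(k) — each term doubles the last with '-' between the halves.
Doubling 9-9-9-9-9-9-9-9 with '-' between the halves:

9-9-9-9-9-9-9-9-9-9-9-9-9-9-9-9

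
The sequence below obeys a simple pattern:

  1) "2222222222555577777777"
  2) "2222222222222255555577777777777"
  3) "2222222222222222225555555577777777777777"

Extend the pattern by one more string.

2222222222222222222222555555555577777777777777777

Reading off run lengths: 2 runs 10, 14, 18; 5 runs 4, 6, 8; 7 runs 8, 11, 14 — each is linear in n, where the shown terms are n = 2, 3, 4.
For the next term, n = 5, so the run lengths are 22, 10, 17.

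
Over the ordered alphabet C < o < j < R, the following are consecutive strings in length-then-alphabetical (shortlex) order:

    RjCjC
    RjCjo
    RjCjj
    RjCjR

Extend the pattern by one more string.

RjCRC

Treat RjCjR as a base-4 numeral over the given alphabet and add one, carrying through any trailing R's.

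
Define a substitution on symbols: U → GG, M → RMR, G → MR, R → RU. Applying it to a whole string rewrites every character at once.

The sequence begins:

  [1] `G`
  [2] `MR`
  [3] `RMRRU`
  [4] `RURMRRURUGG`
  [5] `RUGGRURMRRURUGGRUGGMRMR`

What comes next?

Rewriting the 23 symbols of RUGGRURMRRURUGGRUGGMRMR one by one yields RU GG MR MR RU GG RU RMR RU RU GG RU GG MR MR RU GG MR MR RMR RU RMR RU; concatenated:

RUGGMRMRRUGGRURMRRURUGGRUGGMRMRRUGGMRMRRMRRURMRRU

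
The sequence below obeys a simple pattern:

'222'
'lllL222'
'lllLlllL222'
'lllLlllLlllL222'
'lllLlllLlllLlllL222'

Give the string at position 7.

lllLlllLlllLlllLlllLlllL222

The strings grow by a fixed prefix lllL each time.
From lllLlllLlllLlllL222, 2 further steps: lllLlllLlllLlllL222 → lllLlllLlllLlllLlllL222 → (answer).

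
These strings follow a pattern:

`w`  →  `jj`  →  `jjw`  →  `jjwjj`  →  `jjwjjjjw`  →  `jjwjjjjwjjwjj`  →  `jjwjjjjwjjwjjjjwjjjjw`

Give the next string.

jjwjjjjwjjwjjjjwjjjjwjjwjjjjwjjwjj

Each term (from the third on) is the previous term followed by the one before it: term 3 = jj·w = jjw.
The next term joins jjwjjjjwjjwjjjjwjjjjw and jjwjjjjwjjwjj.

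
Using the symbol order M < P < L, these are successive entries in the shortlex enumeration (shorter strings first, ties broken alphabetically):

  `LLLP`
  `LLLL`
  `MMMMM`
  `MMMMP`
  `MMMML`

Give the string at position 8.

Stepping forward 3 times from MMMML: MMMML → MMMPM → MMMPP, then the target.

MMMPL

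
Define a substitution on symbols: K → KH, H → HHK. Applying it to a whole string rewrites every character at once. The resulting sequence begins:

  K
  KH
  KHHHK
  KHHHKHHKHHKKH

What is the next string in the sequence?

Replace each of the 13 characters of KHHHKHHKHHKKH in place — KH HHK HHK HHK KH HHK HHK KH HHK HHK KH KH HHK — and concatenate.

KHHHKHHKHHKKHHHKHHKKHHHKHHKKHKHHHK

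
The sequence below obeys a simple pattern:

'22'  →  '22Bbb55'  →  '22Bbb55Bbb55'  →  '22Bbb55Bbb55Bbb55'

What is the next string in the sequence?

22Bbb55Bbb55Bbb55Bbb55

Each term is the previous one with Bbb55 appended.
One more step from 22Bbb55Bbb55Bbb55 gives the answer.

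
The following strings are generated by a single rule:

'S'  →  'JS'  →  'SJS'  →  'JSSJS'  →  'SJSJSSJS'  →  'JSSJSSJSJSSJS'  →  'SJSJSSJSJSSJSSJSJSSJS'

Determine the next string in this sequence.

JSSJSSJSJSSJSSJSJSSJSJSSJSSJSJSSJS

From term 3 onward, concatenate the second-to-last term with the last: S·JS = SJS, JS·SJS = JSSJS, …
The next term joins JSSJSSJSJSSJS and SJSJSSJSJSSJSSJSJSSJS.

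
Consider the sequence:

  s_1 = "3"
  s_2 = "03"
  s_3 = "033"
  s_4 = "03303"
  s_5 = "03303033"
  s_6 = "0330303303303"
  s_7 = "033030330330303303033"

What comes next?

0330303303303033030330330303303303

This is a Fibonacci-style word recurrence s(k) = s(k−1)·s(k−2): e.g. 03·3 = 033.
So term 8 is 033030330330303303033·0330303303303.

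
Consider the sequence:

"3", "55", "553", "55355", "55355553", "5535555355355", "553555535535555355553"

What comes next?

From term 3 onward, concatenate the last term with the second-to-last: 55·3 = 553, 553·55 = 55355, …
Continuing: 553555535535555355553 · 5535555355355 gives term 8.

5535555355355553555535535555355355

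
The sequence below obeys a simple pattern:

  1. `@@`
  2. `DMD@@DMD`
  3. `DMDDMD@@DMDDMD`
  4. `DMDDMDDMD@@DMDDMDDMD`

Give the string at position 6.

Every step adds DMD to the front and DMD to the end of the previous string.
From DMDDMDDMD@@DMDDMDDMD, 2 further steps: DMDDMDDMD@@DMDDMDDMD → DMDDMDDMDDMD@@DMDDMDDMDDMD → (answer).

DMDDMDDMDDMDDMD@@DMDDMDDMDDMDDMD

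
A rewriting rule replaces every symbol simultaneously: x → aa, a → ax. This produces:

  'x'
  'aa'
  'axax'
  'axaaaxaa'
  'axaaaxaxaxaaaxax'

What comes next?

axaaaxaxaxaaaxaaaxaaaxaxaxaaaxaa

φ(axaaaxaxaxaaaxax) expands symbol-by-symbol to ax aa ax ax ax aa ax aa ax aa ax ax ax aa ax aa; joining the 16 pieces gives the next term.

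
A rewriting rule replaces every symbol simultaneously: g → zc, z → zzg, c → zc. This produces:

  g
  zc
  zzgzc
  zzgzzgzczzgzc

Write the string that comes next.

zzgzzgzczzgzzgzczzgzczzgzzgzczzgzc

φ(zzgzzgzczzgzc) expands symbol-by-symbol to zzg zzg zc zzg zzg zc zzg zc zzg zzg zc zzg zc; joining the 13 pieces gives the next term.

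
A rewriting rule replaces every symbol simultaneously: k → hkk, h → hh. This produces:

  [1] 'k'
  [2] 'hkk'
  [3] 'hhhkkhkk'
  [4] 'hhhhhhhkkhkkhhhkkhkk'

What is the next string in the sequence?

Rewriting the 20 symbols of hhhhhhhkkhkkhhhkkhkk one by one yields hh hh hh hh hh hh hh hkk hkk hh hkk hkk hh hh hh hkk hkk hh hkk hkk; concatenated:

hhhhhhhhhhhhhhhkkhkkhhhkkhkkhhhhhhhkkhkkhhhkkhkk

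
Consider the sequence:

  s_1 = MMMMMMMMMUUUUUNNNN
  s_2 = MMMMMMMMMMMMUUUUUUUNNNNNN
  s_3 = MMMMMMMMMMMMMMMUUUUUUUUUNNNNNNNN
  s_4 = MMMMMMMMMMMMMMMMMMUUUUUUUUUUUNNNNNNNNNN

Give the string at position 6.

Reading off run lengths: M runs 9, 12, 15, 18; U runs 5, 7, 9, 11; N runs 4, 6, 8, 10 — each is linear in n, where the shown terms are n = 2, 3, 4, 5.
Setting n = 7 gives 24, 15, 14 characters in each block.

MMMMMMMMMMMMMMMMMMMMMMMMUUUUUUUUUUUUUUUNNNNNNNNNNNNNN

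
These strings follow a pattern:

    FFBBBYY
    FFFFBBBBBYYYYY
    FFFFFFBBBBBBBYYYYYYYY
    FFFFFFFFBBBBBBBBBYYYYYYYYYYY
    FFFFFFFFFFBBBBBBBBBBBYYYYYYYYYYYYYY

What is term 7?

FFFFFFFFFFFFFFBBBBBBBBBBBBBBBYYYYYYYYYYYYYYYYYYYY

Term n consists of 2n F's, followed by 2n+1 B's, followed by 3n-1 Y's (n = 1, 2, …).
At n = 7 the blocks have lengths 14, 15, 20.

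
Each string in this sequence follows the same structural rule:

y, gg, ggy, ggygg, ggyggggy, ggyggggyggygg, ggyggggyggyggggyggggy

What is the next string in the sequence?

ggyggggyggyggggyggggyggyggggyggygg

This is a Fibonacci-style word recurrence s(k) = s(k−1)·s(k−2): e.g. gg·y = ggy.
So term 8 is ggyggggyggyggggyggggy·ggyggggyggygg.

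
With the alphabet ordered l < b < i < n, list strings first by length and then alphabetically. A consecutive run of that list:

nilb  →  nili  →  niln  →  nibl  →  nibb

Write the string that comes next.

nibi

The successor of nibb increments the rightmost position that isn't already n and resets every position after it to l.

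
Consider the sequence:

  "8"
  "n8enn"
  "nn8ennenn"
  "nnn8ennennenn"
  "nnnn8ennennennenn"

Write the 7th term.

Every step adds n to the front and enn to the end of the previous string.
From nnnn8ennennennenn, 2 further steps: nnnn8ennennennenn → nnnnn8ennennennennenn → (answer).

nnnnnn8ennennennennennenn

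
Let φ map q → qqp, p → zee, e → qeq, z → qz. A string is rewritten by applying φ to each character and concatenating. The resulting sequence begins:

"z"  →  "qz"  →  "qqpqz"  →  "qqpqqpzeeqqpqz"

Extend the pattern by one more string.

Applying the rule to each of the 14 symbols of qqpqqpzeeqqpqz gives the pieces qqp qqp zee qqp qqp zee qz qeq qeq qqp qqp zee qqp qz, which concatenate to the answer.

qqpqqpzeeqqpqqpzeeqzqeqqeqqqpqqpzeeqqpqz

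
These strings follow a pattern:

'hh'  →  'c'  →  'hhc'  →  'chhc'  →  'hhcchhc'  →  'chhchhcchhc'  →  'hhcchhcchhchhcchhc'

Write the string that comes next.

From term 3 onward, concatenate the second-to-last term with the last: hh·c = hhc, c·hhc = chhc, …
Continuing: chhchhcchhc · hhcchhcchhchhcchhc gives term 8.

chhchhcchhchhcchhcchhchhcchhc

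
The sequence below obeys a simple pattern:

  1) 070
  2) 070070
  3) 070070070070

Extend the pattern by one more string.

Each string is two copies of the previous one concatenated.
Doubling 070070070070:

070070070070070070070070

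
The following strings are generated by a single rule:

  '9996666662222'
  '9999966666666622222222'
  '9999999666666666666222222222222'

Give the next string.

9999999996666666666666662222222222222222

Term n consists of 2n+1 9's, followed by 3n+3 6's, followed by 4n 2's (n = 1, 2, …).
At n = 4 the blocks have lengths 9, 15, 16.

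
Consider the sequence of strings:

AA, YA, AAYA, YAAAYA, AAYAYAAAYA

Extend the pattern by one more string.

YAAAYAAAYAYAAAYA

From term 3 onward, concatenate the second-to-last term with the last: AA·YA = AAYA, YA·AAYA = YAAAYA, …
So term 6 is YAAAYA·AAYAYAAAYA.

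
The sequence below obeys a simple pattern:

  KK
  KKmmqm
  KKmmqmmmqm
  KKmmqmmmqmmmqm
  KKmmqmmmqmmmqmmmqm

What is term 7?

Each term is the previous one with mmqm appended.
From KKmmqmmmqmmmqmmmqm, 2 further steps: KKmmqmmmqmmmqmmmqm → KKmmqmmmqmmmqmmmqmmmqm → (answer).

KKmmqmmmqmmmqmmmqmmmqmmmqm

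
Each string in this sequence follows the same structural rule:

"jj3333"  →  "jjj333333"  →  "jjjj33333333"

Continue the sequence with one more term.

jjjjj3333333333

Term n consists of n j's, followed by 2n 3's, where the shown terms are n = 2, 3, 4.
Setting n = 5 gives 5, 10 characters in each block.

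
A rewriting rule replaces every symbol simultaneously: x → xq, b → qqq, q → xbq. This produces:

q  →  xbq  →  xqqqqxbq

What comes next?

Rewriting each symbol of xqqqqxbq: x→xq, q→xbq, q→xbq, q→xbq, q→xbq, x→xq, b→qqq, q→xbq, which concatenates to xq xbq xbq xbq xbq xq qqq xbq.

xqxbqxbqxbqxbqxqqqqxbq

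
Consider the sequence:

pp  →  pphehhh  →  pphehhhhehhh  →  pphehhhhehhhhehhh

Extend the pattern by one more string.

The strings grow by a fixed suffix hehhh each time.
Applying this once more to pphehhhhehhhhehhh:

pphehhhhehhhhehhhhehhh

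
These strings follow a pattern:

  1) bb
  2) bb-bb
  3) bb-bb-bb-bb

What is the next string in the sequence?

Every step duplicates the string with '-' between the halves.
Doubling bb-bb-bb-bb with '-' between the halves:

bb-bb-bb-bb-bb-bb-bb-bb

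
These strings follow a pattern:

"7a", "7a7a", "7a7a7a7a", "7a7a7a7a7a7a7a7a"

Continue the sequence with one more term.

7a7a7a7a7a7a7a7a7a7a7a7a7a7a7a7a

Every step duplicates the string.
One more doubling of 7a7a7a7a7a7a7a7a gives the answer.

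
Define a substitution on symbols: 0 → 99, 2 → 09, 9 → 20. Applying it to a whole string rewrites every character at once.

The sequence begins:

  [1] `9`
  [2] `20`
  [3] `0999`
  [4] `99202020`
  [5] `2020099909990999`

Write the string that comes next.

Rewriting the 16 symbols of 2020099909990999 one by one yields 09 99 09 99 99 20 20 20 99 20 20 20 99 20 20 20; concatenated:

09990999992020209920202099202020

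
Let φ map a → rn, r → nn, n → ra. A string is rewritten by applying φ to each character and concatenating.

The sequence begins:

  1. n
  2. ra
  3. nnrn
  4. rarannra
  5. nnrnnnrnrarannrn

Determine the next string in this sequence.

Replace each of the 16 characters of nnrnnnrnrarannrn in place — ra ra nn ra ra ra nn ra nn rn nn rn ra ra nn ra — and concatenate.

rarannrararannrannrnnnrnrarannra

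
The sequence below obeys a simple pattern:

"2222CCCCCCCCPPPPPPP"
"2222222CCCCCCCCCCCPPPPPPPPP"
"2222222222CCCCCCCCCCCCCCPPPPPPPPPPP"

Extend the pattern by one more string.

Term n consists of 3n-2 2's, followed by 3n+2 C's, followed by 2n+3 P's, where the shown terms are n = 2, 3, 4.
Setting n = 5 gives 13, 17, 13 characters in each block.

2222222222222CCCCCCCCCCCCCCCCCPPPPPPPPPPPPP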